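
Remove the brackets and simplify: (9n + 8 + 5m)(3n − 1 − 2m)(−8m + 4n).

−228mn^2 + 108n^3 − 204mn + 60n^2 − 16m^2n + 64m − 32n + 168m^2 + 80m^3

(9n + 8 + 5m)(3n − 1 − 2m)(−8m + 4n)
= (27n^2 − 9n − 18mn + 24n − 8 − 16m + 15mn − 5m − 10m^2)(−8m + 4n)    [distributive law]
= (27n^2 + 15n − 3mn − 8 − 21m − 10m^2)(−8m + 4n)    [combine like terms]
= −216mn^2 + 108n^3 − 120mn + 60n^2 + 24m^2n − 12mn^2 + 64m − 32n + 168m^2 − 84mn + 80m^3 − 40m^2n    [distributive law]
= −228mn^2 + 108n^3 − 204mn + 60n^2 − 16m^2n + 64m − 32n + 168m^2 + 80m^3    [combine like terms]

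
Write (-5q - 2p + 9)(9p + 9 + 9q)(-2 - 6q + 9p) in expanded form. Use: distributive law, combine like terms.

(-5q - 2p + 9)(9p + 9 + 9q)(-2 - 6q + 9p)
= (-45pq - 45q - 45q² - 18p² - 18p - 18pq + 81p + 81 + 81q)(-2 - 6q + 9p)    [distributive law]
= (-63pq + 36q - 45q² - 18p² + 63p + 81)(-2 - 6q + 9p)    [combine like terms]
= 126pq + 378pq² - 567p²q - 72q - 216q² + 324pq + 90q² + 270q³ - 405pq² + 36p² + 108p²q - 162p³ - 126p - 378pq + 567p² - 162 - 486q + 729p    [distributive law]
= 72pq - 27pq² - 459p²q - 558q - 126q² + 270q³ + 603p² - 162p³ + 603p - 162    [combine like terms]

72pq - 27pq² - 459p²q - 558q - 126q² + 270q³ + 603p² - 162p³ + 603p - 162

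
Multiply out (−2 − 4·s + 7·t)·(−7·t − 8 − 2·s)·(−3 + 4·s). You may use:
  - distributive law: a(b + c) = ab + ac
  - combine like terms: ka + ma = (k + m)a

(−2 − 4·s + 7·t)·(−7·t − 8 − 2·s)·(−3 + 4·s)
= (14·t + 16 + 4·s + 28·s·t + 32·s + 8·s^2 − 49·t^2 − 56·t − 14·s·t)·(−3 + 4·s)    [distributive law]
= (−42·t + 16 + 36·s + 14·s·t + 8·s^2 − 49·t^2)·(−3 + 4·s)    [combine like terms]
= 126·t − 168·s·t − 48 + 64·s − 108·s + 144·s^2 − 42·s·t + 56·s^2·t − 24·s^2 + 32·s^3 + 147·t^2 − 196·s·t^2    [distributive law]
= 126·t − 210·s·t − 48 − 44·s + 120·s^2 + 56·s^2·t + 32·s^3 + 147·t^2 − 196·s·t^2    [combine like terms]

126·t − 210·s·t − 48 − 44·s + 120·s^2 + 56·s^2·t + 32·s^3 + 147·t^2 − 196·s·t^2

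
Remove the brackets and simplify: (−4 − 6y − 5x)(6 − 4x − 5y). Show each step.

(−4 − 6y − 5x)(6 − 4x − 5y)
= −24 + 16x + 20y − 36y + 24xy + 30y² − 30x + 20x² + 25xy    [distributive law]
= −24 − 14x − 16y + 49xy + 30y² + 20x²    [combine like terms]

−24 − 14x − 16y + 49xy + 30y² + 20x²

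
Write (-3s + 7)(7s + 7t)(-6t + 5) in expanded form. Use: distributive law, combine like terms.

126s^2t - 105s^2 + 126st^2 - 399st + 245s - 294t^2 + 245t

(-3s + 7)(7s + 7t)(-6t + 5)
= (-21s^2 - 21st + 49s + 49t)(-6t + 5)    [distributive law]
= 126s^2t - 105s^2 + 126st^2 - 105st - 294st + 245s - 294t^2 + 245t    [distributive law]
= 126s^2t - 105s^2 + 126st^2 - 399st + 245s - 294t^2 + 245t    [combine like terms]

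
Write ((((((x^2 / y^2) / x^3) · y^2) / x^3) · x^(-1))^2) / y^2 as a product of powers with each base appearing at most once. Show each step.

((((((x^2 / y^2) / x^3) · y^2) / x^3) · x^(-1))^2) / y^2
= ((((((x^2 / y^2) / x^3) · y^2) / x^3)^2) · ((x^(-1))^2)) / y^2    [power of a product]
= ((((((x^2 / y^2) / x^3) · y^2)^2) / ((x^3)^2)) · ((x^(-1))^2)) / y^2    [power of a quotient]
= ((((((x^2 / y^2) / x^3)^2) · ((y^2)^2)) / ((x^3)^2)) · ((x^(-1))^2)) / y^2    [power of a product]
= ((((((x^2 / y^2)^2) / ((x^3)^2)) · ((y^2)^2)) / ((x^3)^2)) · ((x^(-1))^2)) / y^2    [power of a quotient]
= (((((((x^2)^2) / ((y^2)^2)) / ((x^3)^2)) · ((y^2)^2)) / ((x^3)^2)) · ((x^(-1))^2)) / y^2    [power of a quotient]
= (((((x^4 / ((y^2)^2)) / ((x^3)^2)) · ((y^2)^2)) / ((x^3)^2)) · ((x^(-1))^2)) / y^2    [power of a power]
= (((((x^4 / y^4) / ((x^3)^2)) · ((y^2)^2)) / ((x^3)^2)) · ((x^(-1))^2)) / y^2    [power of a power]
= (((((x^4 / y^4) / x^6) · ((y^2)^2)) / ((x^3)^2)) · ((x^(-1))^2)) / y^2    [power of a power]
= (((((x^4 / y^4) / x^6) · y^4) / ((x^3)^2)) · ((x^(-1))^2)) / y^2    [power of a power]
= (((((x^4 / y^4) / x^6) · y^4) / x^6) · ((x^(-1))^2)) / y^2    [power of a power]
= (((((x^4 / y^4) / x^6) · y^4) / x^6) · x^(-2)) / y^2    [power of a power]
= x^(-10)y^(-2)    [quotient of powers; product of powers]

x^(-10)y^(-2)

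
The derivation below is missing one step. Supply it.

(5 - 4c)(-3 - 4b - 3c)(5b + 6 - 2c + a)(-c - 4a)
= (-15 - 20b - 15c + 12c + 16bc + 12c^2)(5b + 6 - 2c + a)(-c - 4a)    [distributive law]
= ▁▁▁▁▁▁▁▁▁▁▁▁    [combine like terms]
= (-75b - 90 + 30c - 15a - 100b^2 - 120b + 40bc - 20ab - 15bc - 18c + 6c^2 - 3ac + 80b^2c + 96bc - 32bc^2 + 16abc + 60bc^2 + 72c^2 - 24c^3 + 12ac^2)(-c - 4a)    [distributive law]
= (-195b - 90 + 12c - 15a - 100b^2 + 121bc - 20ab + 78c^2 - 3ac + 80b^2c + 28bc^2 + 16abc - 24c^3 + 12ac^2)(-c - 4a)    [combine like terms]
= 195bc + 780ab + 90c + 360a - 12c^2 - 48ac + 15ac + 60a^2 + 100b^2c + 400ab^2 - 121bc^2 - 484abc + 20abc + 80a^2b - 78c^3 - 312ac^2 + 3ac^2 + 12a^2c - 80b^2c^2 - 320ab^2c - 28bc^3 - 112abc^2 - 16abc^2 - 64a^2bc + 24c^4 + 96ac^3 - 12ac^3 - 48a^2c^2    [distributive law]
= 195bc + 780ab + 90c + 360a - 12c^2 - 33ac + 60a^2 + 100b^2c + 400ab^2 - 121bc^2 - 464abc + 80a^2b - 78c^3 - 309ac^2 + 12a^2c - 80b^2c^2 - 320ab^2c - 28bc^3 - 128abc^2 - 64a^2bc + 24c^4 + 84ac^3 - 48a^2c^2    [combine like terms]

After combine like terms, the bracketed line is:

(-15 - 20b - 3c + 16bc + 12c^2)(5b + 6 - 2c + a)(-c - 4a)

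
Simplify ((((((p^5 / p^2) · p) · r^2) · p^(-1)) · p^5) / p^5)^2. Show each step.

((((((p^5 / p^2) · p) · r^2) · p^(-1)) · p^5) / p^5)^2
= ((((((p^5 / p^2) · p) · r^2) · p^(-1)) · p^5)^2) / ((p^5)^2)    [power of a quotient]
= ((((((p^5 / p^2) · p) · r^2) · p^(-1))^2) · ((p^5)^2)) / ((p^5)^2)    [power of a product]
= ((((((p^5 / p^2) · p) · r^2)^2) · ((p^(-1))^2)) · ((p^5)^2)) / ((p^5)^2)    [power of a product]
= ((((((p^5 / p^2) · p)^2) · ((r^2)^2)) · ((p^(-1))^2)) · ((p^5)^2)) / ((p^5)^2)    [power of a product]
= ((((((p^5 / p^2)^2) · (p^2)) · ((r^2)^2)) · ((p^(-1))^2)) · ((p^5)^2)) / ((p^5)^2)    [power of a product]
= (((((((p^5)^2) / ((p^2)^2)) · (p^2)) · ((r^2)^2)) · ((p^(-1))^2)) · ((p^5)^2)) / ((p^5)^2)    [power of a quotient]
= (((((p^10 / ((p^2)^2)) · (p^2)) · ((r^2)^2)) · ((p^(-1))^2)) · ((p^5)^2)) / ((p^5)^2)    [power of a power]
= (((((p^10 / p^4) · (p^2)) · ((r^2)^2)) · ((p^(-1))^2)) · ((p^5)^2)) / ((p^5)^2)    [power of a power]
= ((((p^6 · (p^2)) · ((r^2)^2)) · ((p^(-1))^2)) · ((p^5)^2)) / ((p^5)^2)    [quotient of powers]
= (((p^8 · ((r^2)^2)) · ((p^(-1))^2)) · ((p^5)^2)) / ((p^5)^2)    [product of powers]
= (((p^8 · r^4) · ((p^(-1))^2)) · ((p^5)^2)) / ((p^5)^2)    [power of a power]
= (((p^8 · r^4) · p^(-2)) · ((p^5)^2)) / ((p^5)^2)    [power of a power]
= (((p^8 · r^4) · p^(-2)) · p^10) / ((p^5)^2)    [power of a power]
= (((p^8 · r^4) · p^(-2)) · p^10) / p^10    [power of a power]
= p^6·r^4    [quotient of powers; product of powers]

p^6·r^4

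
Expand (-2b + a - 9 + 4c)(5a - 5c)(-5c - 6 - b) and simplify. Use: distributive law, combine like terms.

35abc + 105ab + 10ab² - 30bc² - 105bc - 10b²c - 25a²c - 30a² - 5a²b - 75ac² + 135ac + 270a - 105c² - 270c + 100c³

(-2b + a - 9 + 4c)(5a - 5c)(-5c - 6 - b)
= (-10ab + 10bc + 5a² - 5ac - 45a + 45c + 20ac - 20c²)(-5c - 6 - b)    [distributive law]
= (-10ab + 10bc + 5a² + 15ac - 45a + 45c - 20c²)(-5c - 6 - b)    [combine like terms]
= 50abc + 60ab + 10ab² - 50bc² - 60bc - 10b²c - 25a²c - 30a² - 5a²b - 75ac² - 90ac - 15abc + 225ac + 270a + 45ab - 225c² - 270c - 45bc + 100c³ + 120c² + 20bc²    [distributive law]
= 35abc + 105ab + 10ab² - 30bc² - 105bc - 10b²c - 25a²c - 30a² - 5a²b - 75ac² + 135ac + 270a - 105c² - 270c + 100c³    [combine like terms]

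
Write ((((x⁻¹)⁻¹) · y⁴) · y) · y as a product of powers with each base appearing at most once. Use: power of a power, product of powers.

((((x⁻¹)⁻¹) · y⁴) · y) · y
= ((x · y⁴) · y) · y    [power of a power]
= xy⁶    [product of powers]

xy⁶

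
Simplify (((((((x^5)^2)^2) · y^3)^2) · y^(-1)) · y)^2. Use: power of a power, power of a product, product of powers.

(((((((x^5)^2)^2) · y^3)^2) · y^(-1)) · y)^2
= (((((((x^5)^2)^2) · y^3)^2) · y^(-1))^2) · (y^2)    [power of a product]
= (((((((x^5)^2)^2) · y^3)^2)^2) · ((y^(-1))^2)) · (y^2)    [power of a product]
= ((((((x^5)^2)^2) · y^3)^4) · ((y^(-1))^2)) · (y^2)    [power of a power]
= ((((((x^5)^2)^2)^4) · ((y^3)^4)) · ((y^(-1))^2)) · (y^2)    [power of a product]
= (((((x^5)^2)^8) · ((y^3)^4)) · ((y^(-1))^2)) · (y^2)    [power of a power]
= ((((x^5)^16) · ((y^3)^4)) · ((y^(-1))^2)) · (y^2)    [power of a power]
= ((x^80 · ((y^3)^4)) · ((y^(-1))^2)) · (y^2)    [power of a power]
= ((x^80 · y^12) · ((y^(-1))^2)) · (y^2)    [power of a power]
= ((x^80 · y^12) · y^(-2)) · (y^2)    [power of a power]
= x^80y^12    [product of powers]

x^80y^12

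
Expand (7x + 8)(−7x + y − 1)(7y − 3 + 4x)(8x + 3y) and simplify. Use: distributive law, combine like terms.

−3108x^3y − 553x^2y^2 − 840x^3 − 3755x^2y − 1568x^4 + 147xy^3 − 842xy^2 + 1256x^2 − 169xy + 168y^3 − 240y^2 + 192x + 72y

(7x + 8)(−7x + y − 1)(7y − 3 + 4x)(8x + 3y)
= (−49x^2 + 7xy − 7x − 56x + 8y − 8)(7y − 3 + 4x)(8x + 3y)    [distributive law]
= (−49x^2 + 7xy − 63x + 8y − 8)(7y − 3 + 4x)(8x + 3y)    [combine like terms]
= (−343x^2y + 147x^2 − 196x^3 + 49xy^2 − 21xy + 28x^2y − 441xy + 189x − 252x^2 + 56y^2 − 24y + 32xy − 56y + 24 − 32x)(8x + 3y)    [distributive law]
= (−315x^2y − 105x^2 − 196x^3 + 49xy^2 − 430xy + 157x + 56y^2 − 80y + 24)(8x + 3y)    [combine like terms]
= −2520x^3y − 945x^2y^2 − 840x^3 − 315x^2y − 1568x^4 − 588x^3y + 392x^2y^2 + 147xy^3 − 3440x^2y − 1290xy^2 + 1256x^2 + 471xy + 448xy^2 + 168y^3 − 640xy − 240y^2 + 192x + 72y    [distributive law]
= −3108x^3y − 553x^2y^2 − 840x^3 − 3755x^2y − 1568x^4 + 147xy^3 − 842xy^2 + 1256x^2 − 169xy + 168y^3 − 240y^2 + 192x + 72y    [combine like terms]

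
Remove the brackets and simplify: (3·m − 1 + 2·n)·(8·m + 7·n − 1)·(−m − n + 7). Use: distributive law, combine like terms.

−24·m^3 − 61·m^2·n + 179·m^2 − 51·m·n^2 + 279·m·n − 78·m + 107·n^2 − 64·n + 7 − 14·n^3

(3·m − 1 + 2·n)·(8·m + 7·n − 1)·(−m − n + 7)
= (24·m^2 + 21·m·n − 3·m − 8·m − 7·n + 1 + 16·m·n + 14·n^2 − 2·n)·(−m − n + 7)    [distributive law]
= (24·m^2 + 37·m·n − 11·m − 9·n + 1 + 14·n^2)·(−m − n + 7)    [combine like terms]
= −24·m^3 − 24·m^2·n + 168·m^2 − 37·m^2·n − 37·m·n^2 + 259·m·n + 11·m^2 + 11·m·n − 77·m + 9·m·n + 9·n^2 − 63·n − m − n + 7 − 14·m·n^2 − 14·n^3 + 98·n^2    [distributive law]
= −24·m^3 − 61·m^2·n + 179·m^2 − 51·m·n^2 + 279·m·n − 78·m + 107·n^2 − 64·n + 7 − 14·n^3    [combine like terms]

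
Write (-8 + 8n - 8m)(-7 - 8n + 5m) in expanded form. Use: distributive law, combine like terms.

(-8 + 8n - 8m)(-7 - 8n + 5m)
= 56 + 64n - 40m - 56n - 64n^2 + 40mn + 56m + 64mn - 40m^2    [distributive law]
= 56 + 8n + 16m - 64n^2 + 104mn - 40m^2    [combine like terms]

56 + 8n + 16m - 64n^2 + 104mn - 40m^2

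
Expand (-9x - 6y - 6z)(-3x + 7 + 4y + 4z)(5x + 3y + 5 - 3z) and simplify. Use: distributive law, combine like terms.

135x³ - 9x²y - 180x² - 171x²z - 489xy - 315x - 111xz - 174xy² - 240xyz - 66xz² - 246y² - 210y - 240yz - 72y³ - 72y²z + 72yz² - 210z + 6z² + 72z³

(-9x - 6y - 6z)(-3x + 7 + 4y + 4z)(5x + 3y + 5 - 3z)
= (27x² - 63x - 36xy - 36xz + 18xy - 42y - 24y² - 24yz + 18xz - 42z - 24yz - 24z²)(5x + 3y + 5 - 3z)    [distributive law]
= (27x² - 63x - 18xy - 18xz - 42y - 24y² - 48yz - 42z - 24z²)(5x + 3y + 5 - 3z)    [combine like terms]
= 135x³ + 81x²y + 135x² - 81x²z - 315x² - 189xy - 315x + 189xz - 90x²y - 54xy² - 90xy + 54xyz - 90x²z - 54xyz - 90xz + 54xz² - 210xy - 126y² - 210y + 126yz - 120xy² - 72y³ - 120y² + 72y²z - 240xyz - 144y²z - 240yz + 144yz² - 210xz - 126yz - 210z + 126z² - 120xz² - 72yz² - 120z² + 72z³    [distributive law]
= 135x³ - 9x²y - 180x² - 171x²z - 489xy - 315x - 111xz - 174xy² - 240xyz - 66xz² - 246y² - 210y - 240yz - 72y³ - 72y²z + 72yz² - 210z + 6z² + 72z³    [combine like terms]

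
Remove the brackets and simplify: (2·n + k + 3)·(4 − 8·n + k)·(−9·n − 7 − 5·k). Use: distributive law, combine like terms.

256·n^2 + 4·n + 59·k·n + 144·n^3 + 134·k·n^2 + 21·k^2·n − 109·k − 42·k^2 − 5·k^3 − 84

(2·n + k + 3)·(4 − 8·n + k)·(−9·n − 7 − 5·k)
= (8·n − 16·n^2 + 2·k·n + 4·k − 8·k·n + k^2 + 12 − 24·n + 3·k)·(−9·n − 7 − 5·k)    [distributive law]
= (−16·n − 16·n^2 − 6·k·n + 7·k + k^2 + 12)·(−9·n − 7 − 5·k)    [combine like terms]
= 144·n^2 + 112·n + 80·k·n + 144·n^3 + 112·n^2 + 80·k·n^2 + 54·k·n^2 + 42·k·n + 30·k^2·n − 63·k·n − 49·k − 35·k^2 − 9·k^2·n − 7·k^2 − 5·k^3 − 108·n − 84 − 60·k    [distributive law]
= 256·n^2 + 4·n + 59·k·n + 144·n^3 + 134·k·n^2 + 21·k^2·n − 109·k − 42·k^2 − 5·k^3 − 84    [combine like terms]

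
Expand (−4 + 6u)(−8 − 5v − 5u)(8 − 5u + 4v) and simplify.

(−4 + 6u)(−8 − 5v − 5u)(8 − 5u + 4v)
= (32 + 20v + 20u − 48u − 30uv − 30u^2)(8 − 5u + 4v)    [distributive law]
= (32 + 20v − 28u − 30uv − 30u^2)(8 − 5u + 4v)    [combine like terms]
= 256 − 160u + 128v + 160v − 100uv + 80v^2 − 224u + 140u^2 − 112uv − 240uv + 150u^2v − 120uv^2 − 240u^2 + 150u^3 − 120u^2v    [distributive law]
= 256 − 384u + 288v − 452uv + 80v^2 − 100u^2 + 30u^2v − 120uv^2 + 150u^3    [combine like terms]

256 − 384u + 288v − 452uv + 80v^2 − 100u^2 + 30u^2v − 120uv^2 + 150u^3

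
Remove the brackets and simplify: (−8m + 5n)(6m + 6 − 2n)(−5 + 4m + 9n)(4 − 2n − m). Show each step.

−48m^2 − 546m^2n − 816m^3 + 632m^3n + 192m^4 + 122m^2n^2 + 960m − 2498mn + 2260mn^2 − 658mn^3 − 600n + 1580n^2 − 1000n^3 + 180n^4

(−8m + 5n)(6m + 6 − 2n)(−5 + 4m + 9n)(4 − 2n − m)
= (−48m^2 − 48m + 16mn + 30mn + 30n − 10n^2)(−5 + 4m + 9n)(4 − 2n − m)    [distributive law]
= (−48m^2 − 48m + 46mn + 30n − 10n^2)(−5 + 4m + 9n)(4 − 2n − m)    [combine like terms]
= (240m^2 − 192m^3 − 432m^2n + 240m − 192m^2 − 432mn − 230mn + 184m^2n + 414mn^2 − 150n + 120mn + 270n^2 + 50n^2 − 40mn^2 − 90n^3)(4 − 2n − m)    [distributive law]
= (48m^2 − 192m^3 − 248m^2n + 240m − 542mn + 374mn^2 − 150n + 320n^2 − 90n^3)(4 − 2n − m)    [combine like terms]
= 192m^2 − 96m^2n − 48m^3 − 768m^3 + 384m^3n + 192m^4 − 992m^2n + 496m^2n^2 + 248m^3n + 960m − 480mn − 240m^2 − 2168mn + 1084mn^2 + 542m^2n + 1496mn^2 − 748mn^3 − 374m^2n^2 − 600n + 300n^2 + 150mn + 1280n^2 − 640n^3 − 320mn^2 − 360n^3 + 180n^4 + 90mn^3    [distributive law]
= −48m^2 − 546m^2n − 816m^3 + 632m^3n + 192m^4 + 122m^2n^2 + 960m − 2498mn + 2260mn^2 − 658mn^3 − 600n + 1580n^2 − 1000n^3 + 180n^4    [combine like terms]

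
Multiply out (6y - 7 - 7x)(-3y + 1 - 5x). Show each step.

-18y^2 + 27y - 9xy - 7 + 28x + 35x^2

(6y - 7 - 7x)(-3y + 1 - 5x)
= -18y^2 + 6y - 30xy + 21y - 7 + 35x + 21xy - 7x + 35x^2    [distributive law]
= -18y^2 + 27y - 9xy - 7 + 28x + 35x^2    [combine like terms]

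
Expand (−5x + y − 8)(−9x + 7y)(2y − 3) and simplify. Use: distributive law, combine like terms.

90x²y − 135x² − 88xy² + 276xy + 14y³ − 133y² − 216x + 168y

(−5x + y − 8)(−9x + 7y)(2y − 3)
= (45x² − 35xy − 9xy + 7y² + 72x − 56y)(2y − 3)    [distributive law]
= (45x² − 44xy + 7y² + 72x − 56y)(2y − 3)    [combine like terms]
= 90x²y − 135x² − 88xy² + 132xy + 14y³ − 21y² + 144xy − 216x − 112y² + 168y    [distributive law]
= 90x²y − 135x² − 88xy² + 276xy + 14y³ − 133y² − 216x + 168y    [combine like terms]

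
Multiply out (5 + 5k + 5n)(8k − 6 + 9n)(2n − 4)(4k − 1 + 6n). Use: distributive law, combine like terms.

−2320k²n − 400kn − 2690kn² + 520k + 840n − 570n² − 120 − 990n³ + 320k³n + 1160k²n² − 640k³ + 1380kn³ + 540n⁴

(5 + 5k + 5n)(8k − 6 + 9n)(2n − 4)(4k − 1 + 6n)
= (40k − 30 + 45n + 40k² − 30k + 45kn + 40kn − 30n + 45n²)(2n − 4)(4k − 1 + 6n)    [distributive law]
= (10k − 30 + 15n + 40k² + 85kn + 45n²)(2n − 4)(4k − 1 + 6n)    [combine like terms]
= (20kn − 40k − 60n + 120 + 30n² − 60n + 80k²n − 160k² + 170kn² − 340kn + 90n³ − 180n²)(4k − 1 + 6n)    [distributive law]
= (−320kn − 40k − 120n + 120 − 150n² + 80k²n − 160k² + 170kn² + 90n³)(4k − 1 + 6n)    [combine like terms]
= −1280k²n + 320kn − 1920kn² − 160k² + 40k − 240kn − 480kn + 120n − 720n² + 480k − 120 + 720n − 600kn² + 150n² − 900n³ + 320k³n − 80k²n + 480k²n² − 640k³ + 160k² − 960k²n + 680k²n² − 170kn² + 1020kn³ + 360kn³ − 90n³ + 540n⁴    [distributive law]
= −2320k²n − 400kn − 2690kn² + 520k + 840n − 570n² − 120 − 990n³ + 320k³n + 1160k²n² − 640k³ + 1380kn³ + 540n⁴    [combine like terms]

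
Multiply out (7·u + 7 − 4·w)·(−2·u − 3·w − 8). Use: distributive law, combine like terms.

−14·u² − 13·u·w − 70·u + 11·w − 56 + 12·w²

(7·u + 7 − 4·w)·(−2·u − 3·w − 8)
= −14·u² − 21·u·w − 56·u − 14·u − 21·w − 56 + 8·u·w + 12·w² + 32·w    [distributive law]
= −14·u² − 13·u·w − 70·u + 11·w − 56 + 12·w²    [combine like terms]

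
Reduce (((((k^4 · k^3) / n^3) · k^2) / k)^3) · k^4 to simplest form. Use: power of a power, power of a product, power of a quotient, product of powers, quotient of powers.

k^28n^(-9)

(((((k^4 · k^3) / n^3) · k^2) / k)^3) · k^4
= (((((k^4 · k^3) / n^3) · k^2)^3) / (k^3)) · k^4    [power of a quotient]
= (((((k^4 · k^3) / n^3)^3) · ((k^2)^3)) / (k^3)) · k^4    [power of a product]
= (((((k^4 · k^3)^3) / ((n^3)^3)) · ((k^2)^3)) / (k^3)) · k^4    [power of a quotient]
= ((((((k^4)^3) · ((k^3)^3)) / ((n^3)^3)) · ((k^2)^3)) / (k^3)) · k^4    [power of a product]
= ((((k^12 · ((k^3)^3)) / ((n^3)^3)) · ((k^2)^3)) / (k^3)) · k^4    [power of a power]
= ((((k^12 · k^9) / ((n^3)^3)) · ((k^2)^3)) / (k^3)) · k^4    [power of a power]
= (((k^21 / ((n^3)^3)) · ((k^2)^3)) / (k^3)) · k^4    [product of powers]
= (((k^21 / n^9) · ((k^2)^3)) / (k^3)) · k^4    [power of a power]
= (((k^21 / n^9) · k^6) / (k^3)) · k^4    [power of a power]
= k^28n^(-9)    [quotient of powers; product of powers]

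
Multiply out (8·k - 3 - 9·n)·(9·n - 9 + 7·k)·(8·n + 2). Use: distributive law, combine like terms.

(8·k - 3 - 9·n)·(9·n - 9 + 7·k)·(8·n + 2)
= (72·k·n - 72·k + 56·k^2 - 27·n + 27 - 21·k - 81·n^2 + 81·n - 63·k·n)·(8·n + 2)    [distributive law]
= (9·k·n - 93·k + 56·k^2 + 54·n + 27 - 81·n^2)·(8·n + 2)    [combine like terms]
= 72·k·n^2 + 18·k·n - 744·k·n - 186·k + 448·k^2·n + 112·k^2 + 432·n^2 + 108·n + 216·n + 54 - 648·n^3 - 162·n^2    [distributive law]
= 72·k·n^2 - 726·k·n - 186·k + 448·k^2·n + 112·k^2 + 270·n^2 + 324·n + 54 - 648·n^3    [combine like terms]

72·k·n^2 - 726·k·n - 186·k + 448·k^2·n + 112·k^2 + 270·n^2 + 324·n + 54 - 648·n^3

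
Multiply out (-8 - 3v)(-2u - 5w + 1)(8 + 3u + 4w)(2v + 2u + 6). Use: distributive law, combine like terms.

394uv + 496u^2 + 496u + 282u^2v + 96u^3 + 998uvw + 368u^2w + 1680uw + 1224vw + 1728w + 680vw^2 + 320uw^2 + 960w^2 - 272v - 384 + 78uv^2 + 36u^2v^2 + 36u^3v + 138uv^2w + 138u^2vw + 216v^2w + 120v^2w^2 + 120uvw^2 - 48v^2

(-8 - 3v)(-2u - 5w + 1)(8 + 3u + 4w)(2v + 2u + 6)
= (16u + 40w - 8 + 6uv + 15vw - 3v)(8 + 3u + 4w)(2v + 2u + 6)    [distributive law]
= (128u + 48u^2 + 64uw + 320w + 120uw + 160w^2 - 64 - 24u - 32w + 48uv + 18u^2v + 24uvw + 120vw + 45uvw + 60vw^2 - 24v - 9uv - 12vw)(2v + 2u + 6)    [distributive law]
= (104u + 48u^2 + 184uw + 288w + 160w^2 - 64 + 39uv + 18u^2v + 69uvw + 108vw + 60vw^2 - 24v)(2v + 2u + 6)    [combine like terms]
= 208uv + 208u^2 + 624u + 96u^2v + 96u^3 + 288u^2 + 368uvw + 368u^2w + 1104uw + 576vw + 576uw + 1728w + 320vw^2 + 320uw^2 + 960w^2 - 128v - 128u - 384 + 78uv^2 + 78u^2v + 234uv + 36u^2v^2 + 36u^3v + 108u^2v + 138uv^2w + 138u^2vw + 414uvw + 216v^2w + 216uvw + 648vw + 120v^2w^2 + 120uvw^2 + 360vw^2 - 48v^2 - 48uv - 144v    [distributive law]
= 394uv + 496u^2 + 496u + 282u^2v + 96u^3 + 998uvw + 368u^2w + 1680uw + 1224vw + 1728w + 680vw^2 + 320uw^2 + 960w^2 - 272v - 384 + 78uv^2 + 36u^2v^2 + 36u^3v + 138uv^2w + 138u^2vw + 216v^2w + 120v^2w^2 + 120uvw^2 - 48v^2    [combine like terms]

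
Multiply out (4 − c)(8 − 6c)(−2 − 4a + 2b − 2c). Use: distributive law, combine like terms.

(4 − c)(8 − 6c)(−2 − 4a + 2b − 2c)
= (32 − 24c − 8c + 6c^2)(−2 − 4a + 2b − 2c)    [distributive law]
= (32 − 32c + 6c^2)(−2 − 4a + 2b − 2c)    [combine like terms]
= −64 − 128a + 64b − 64c + 64c + 128ac − 64bc + 64c^2 − 12c^2 − 24ac^2 + 12bc^2 − 12c^3    [distributive law]
= −64 − 128a + 64b + 128ac − 64bc + 52c^2 − 24ac^2 + 12bc^2 − 12c^3    [combine like terms]

−64 − 128a + 64b + 128ac − 64bc + 52c^2 − 24ac^2 + 12bc^2 − 12c^3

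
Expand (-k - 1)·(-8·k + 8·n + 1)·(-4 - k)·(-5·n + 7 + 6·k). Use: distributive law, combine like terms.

491·k^2·n - 435·k^2 - 290·k^3 + 88·k^3·n - 48·k^4 - 200·k·n^2 + 607·k·n - 40·k^2·n^2 - 165·k - 160·n^2 + 204·n + 28

(-k - 1)·(-8·k + 8·n + 1)·(-4 - k)·(-5·n + 7 + 6·k)
= (8·k^2 - 8·k·n - k + 8·k - 8·n - 1)·(-4 - k)·(-5·n + 7 + 6·k)    [distributive law]
= (8·k^2 - 8·k·n + 7·k - 8·n - 1)·(-4 - k)·(-5·n + 7 + 6·k)    [combine like terms]
= (-32·k^2 - 8·k^3 + 32·k·n + 8·k^2·n - 28·k - 7·k^2 + 32·n + 8·k·n + 4 + k)·(-5·n + 7 + 6·k)    [distributive law]
= (-39·k^2 - 8·k^3 + 40·k·n + 8·k^2·n - 27·k + 32·n + 4)·(-5·n + 7 + 6·k)    [combine like terms]
= 195·k^2·n - 273·k^2 - 234·k^3 + 40·k^3·n - 56·k^3 - 48·k^4 - 200·k·n^2 + 280·k·n + 240·k^2·n - 40·k^2·n^2 + 56·k^2·n + 48·k^3·n + 135·k·n - 189·k - 162·k^2 - 160·n^2 + 224·n + 192·k·n - 20·n + 28 + 24·k    [distributive law]
= 491·k^2·n - 435·k^2 - 290·k^3 + 88·k^3·n - 48·k^4 - 200·k·n^2 + 607·k·n - 40·k^2·n^2 - 165·k - 160·n^2 + 204·n + 28    [combine like terms]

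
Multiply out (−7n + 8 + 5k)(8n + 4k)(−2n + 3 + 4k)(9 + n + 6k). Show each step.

712n³ + 112n⁴ + 424kn³ − 2472n² − 3780kn² − 1480k²n² + 3300kn + 1628k²n + 128k³n + 1728n + 864k + 2268k² + 1848k³ + 480k⁴

(−7n + 8 + 5k)(8n + 4k)(−2n + 3 + 4k)(9 + n + 6k)
= (−56n² − 28kn + 64n + 32k + 40kn + 20k²)(−2n + 3 + 4k)(9 + n + 6k)    [distributive law]
= (−56n² + 12kn + 64n + 32k + 20k²)(−2n + 3 + 4k)(9 + n + 6k)    [combine like terms]
= (112n³ − 168n² − 224kn² − 24kn² + 36kn + 48k²n − 128n² + 192n + 256kn − 64kn + 96k + 128k² − 40k²n + 60k² + 80k³)(9 + n + 6k)    [distributive law]
= (112n³ − 296n² − 248kn² + 228kn + 8k²n + 192n + 96k + 188k² + 80k³)(9 + n + 6k)    [combine like terms]
= 1008n³ + 112n⁴ + 672kn³ − 2664n² − 296n³ − 1776kn² − 2232kn² − 248kn³ − 1488k²n² + 2052kn + 228kn² + 1368k²n + 72k²n + 8k²n² + 48k³n + 1728n + 192n² + 1152kn + 864k + 96kn + 576k² + 1692k² + 188k²n + 1128k³ + 720k³ + 80k³n + 480k⁴    [distributive law]
= 712n³ + 112n⁴ + 424kn³ − 2472n² − 3780kn² − 1480k²n² + 3300kn + 1628k²n + 128k³n + 1728n + 864k + 2268k² + 1848k³ + 480k⁴    [combine like terms]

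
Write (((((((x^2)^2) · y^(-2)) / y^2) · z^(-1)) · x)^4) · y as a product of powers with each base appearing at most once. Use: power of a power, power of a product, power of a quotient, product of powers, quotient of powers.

x^20y^(-15)z^(-4)

(((((((x^2)^2) · y^(-2)) / y^2) · z^(-1)) · x)^4) · y
= (((((((x^2)^2) · y^(-2)) / y^2) · z^(-1))^4) · (x^4)) · y    [power of a product]
= (((((((x^2)^2) · y^(-2)) / y^2)^4) · ((z^(-1))^4)) · (x^4)) · y    [power of a product]
= (((((((x^2)^2) · y^(-2))^4) / ((y^2)^4)) · ((z^(-1))^4)) · (x^4)) · y    [power of a quotient]
= (((((((x^2)^2)^4) · ((y^(-2))^4)) / ((y^2)^4)) · ((z^(-1))^4)) · (x^4)) · y    [power of a product]
= ((((((x^2)^8) · ((y^(-2))^4)) / ((y^2)^4)) · ((z^(-1))^4)) · (x^4)) · y    [power of a power]
= ((((x^16 · ((y^(-2))^4)) / ((y^2)^4)) · ((z^(-1))^4)) · (x^4)) · y    [power of a power]
= ((((x^16 · y^(-8)) / ((y^2)^4)) · ((z^(-1))^4)) · (x^4)) · y    [power of a power]
= ((((x^16 · y^(-8)) / y^8) · ((z^(-1))^4)) · (x^4)) · y    [power of a power]
= ((((x^16 · y^(-8)) / y^8) · z^(-4)) · (x^4)) · y    [power of a power]
= x^20y^(-15)z^(-4)    [quotient of powers; product of powers]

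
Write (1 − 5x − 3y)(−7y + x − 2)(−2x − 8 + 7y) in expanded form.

(1 − 5x − 3y)(−7y + x − 2)(−2x − 8 + 7y)
= (−7y + x − 2 + 35xy − 5x^2 + 10x + 21y^2 − 3xy + 6y)(−2x − 8 + 7y)    [distributive law]
= (−y + 11x − 2 + 32xy − 5x^2 + 21y^2)(−2x − 8 + 7y)    [combine like terms]
= 2xy + 8y − 7y^2 − 22x^2 − 88x + 77xy + 4x + 16 − 14y − 64x^2y − 256xy + 224xy^2 + 10x^3 + 40x^2 − 35x^2y − 42xy^2 − 168y^2 + 147y^3    [distributive law]
= −177xy − 6y − 175y^2 + 18x^2 − 84x + 16 − 99x^2y + 182xy^2 + 10x^3 + 147y^3    [combine like terms]

−177xy − 6y − 175y^2 + 18x^2 − 84x + 16 − 99x^2y + 182xy^2 + 10x^3 + 147y^3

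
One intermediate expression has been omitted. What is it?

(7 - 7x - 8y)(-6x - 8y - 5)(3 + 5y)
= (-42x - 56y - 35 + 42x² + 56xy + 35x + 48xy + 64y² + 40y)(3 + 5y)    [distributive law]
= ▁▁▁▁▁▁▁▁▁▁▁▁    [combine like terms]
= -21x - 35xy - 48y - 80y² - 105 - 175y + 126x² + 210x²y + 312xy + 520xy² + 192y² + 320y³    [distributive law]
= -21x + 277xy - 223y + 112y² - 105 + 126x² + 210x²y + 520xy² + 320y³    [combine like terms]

By combine like terms:

(-7x - 16y - 35 + 42x² + 104xy + 64y²)(3 + 5y)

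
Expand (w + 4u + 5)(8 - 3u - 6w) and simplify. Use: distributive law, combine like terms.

-22w - 27uw - 6w^2 + 17u - 12u^2 + 40

(w + 4u + 5)(8 - 3u - 6w)
= 8w - 3uw - 6w^2 + 32u - 12u^2 - 24uw + 40 - 15u - 30w    [distributive law]
= -22w - 27uw - 6w^2 + 17u - 12u^2 + 40    [combine like terms]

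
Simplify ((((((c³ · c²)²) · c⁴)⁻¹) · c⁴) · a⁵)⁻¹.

((((((c³ · c²)²) · c⁴)⁻¹) · c⁴) · a⁵)⁻¹
= ((((((c³ · c²)²) · c⁴)⁻¹) · c⁴)⁻¹) · ((a⁵)⁻¹)    [power of a product]
= ((((((c³ · c²)²) · c⁴)⁻¹)⁻¹) · ((c⁴)⁻¹)) · ((a⁵)⁻¹)    [power of a product]
= (((((c³ · c²)²) · c⁴)¹) · ((c⁴)⁻¹)) · ((a⁵)⁻¹)    [power of a power]
= (((((c³ · c²)²)¹) · ((c⁴)¹)) · ((c⁴)⁻¹)) · ((a⁵)⁻¹)    [power of a product]
= ((((c³ · c²)²) · ((c⁴)¹)) · ((c⁴)⁻¹)) · ((a⁵)⁻¹)    [power of a power]
= (((((c³)²) · ((c²)²)) · ((c⁴)¹)) · ((c⁴)⁻¹)) · ((a⁵)⁻¹)    [power of a product]
= (((c⁶ · ((c²)²)) · ((c⁴)¹)) · ((c⁴)⁻¹)) · ((a⁵)⁻¹)    [power of a power]
= (((c⁶ · c⁴) · ((c⁴)¹)) · ((c⁴)⁻¹)) · ((a⁵)⁻¹)    [power of a power]
= ((c¹⁰ · ((c⁴)¹)) · ((c⁴)⁻¹)) · ((a⁵)⁻¹)    [product of powers]
= ((c¹⁰ · c⁴) · ((c⁴)⁻¹)) · ((a⁵)⁻¹)    [power of a power]
= (c¹⁴ · ((c⁴)⁻¹)) · ((a⁵)⁻¹)    [product of powers]
= (c¹⁴ · c⁻⁴) · ((a⁵)⁻¹)    [power of a power]
= c¹⁰ · ((a⁵)⁻¹)    [product of powers]
= c¹⁰ · a⁻⁵    [power of a power]
= a⁻⁵c¹⁰    [rearrange]

a⁻⁵c¹⁰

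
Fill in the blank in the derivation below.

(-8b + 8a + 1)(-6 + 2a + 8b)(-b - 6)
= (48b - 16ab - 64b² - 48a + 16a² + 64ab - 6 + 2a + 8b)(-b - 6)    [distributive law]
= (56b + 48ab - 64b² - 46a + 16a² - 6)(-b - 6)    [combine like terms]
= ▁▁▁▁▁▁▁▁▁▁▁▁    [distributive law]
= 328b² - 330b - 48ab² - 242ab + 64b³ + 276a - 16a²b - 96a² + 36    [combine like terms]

Applying distributive law to the line above:

-56b² - 336b - 48ab² - 288ab + 64b³ + 384b² + 46ab + 276a - 16a²b - 96a² + 6b + 36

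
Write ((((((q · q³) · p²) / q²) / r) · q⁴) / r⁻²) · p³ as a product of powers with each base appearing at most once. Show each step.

p⁵q⁶r

((((((q · q³) · p²) / q²) / r) · q⁴) / r⁻²) · p³
= (((((q⁴ · p²) / q²) / r) · q⁴) / r⁻²) · p³    [product of powers]
= p⁵q⁶r    [quotient of powers; product of powers]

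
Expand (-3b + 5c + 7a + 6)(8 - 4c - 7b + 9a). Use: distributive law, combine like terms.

-66b - 23bc + 21b² - 76ab + 16c - 20c² + 17ac + 110a + 63a² + 48

(-3b + 5c + 7a + 6)(8 - 4c - 7b + 9a)
= -24b + 12bc + 21b² - 27ab + 40c - 20c² - 35bc + 45ac + 56a - 28ac - 49ab + 63a² + 48 - 24c - 42b + 54a    [distributive law]
= -66b - 23bc + 21b² - 76ab + 16c - 20c² + 17ac + 110a + 63a² + 48    [combine like terms]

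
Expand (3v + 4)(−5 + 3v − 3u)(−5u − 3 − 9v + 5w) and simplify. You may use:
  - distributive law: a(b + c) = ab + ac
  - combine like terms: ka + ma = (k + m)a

150uv + 189v − 15vw + 36uv^2 − 81v^3 + 45v^2w + 45u^2v − 45uvw + 136u + 60 − 100w + 60u^2 − 60uw

(3v + 4)(−5 + 3v − 3u)(−5u − 3 − 9v + 5w)
= (−15v + 9v^2 − 9uv − 20 + 12v − 12u)(−5u − 3 − 9v + 5w)    [distributive law]
= (−3v + 9v^2 − 9uv − 20 − 12u)(−5u − 3 − 9v + 5w)    [combine like terms]
= 15uv + 9v + 27v^2 − 15vw − 45uv^2 − 27v^2 − 81v^3 + 45v^2w + 45u^2v + 27uv + 81uv^2 − 45uvw + 100u + 60 + 180v − 100w + 60u^2 + 36u + 108uv − 60uw    [distributive law]
= 150uv + 189v − 15vw + 36uv^2 − 81v^3 + 45v^2w + 45u^2v − 45uvw + 136u + 60 − 100w + 60u^2 − 60uw    [combine like terms]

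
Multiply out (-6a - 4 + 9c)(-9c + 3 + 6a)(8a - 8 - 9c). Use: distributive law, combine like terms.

1188a^2c + 18ac - 1620ac^2 - 48a^2 + 240a - 288a^3 - 396c + 81c^2 + 96 + 729c^3

(-6a - 4 + 9c)(-9c + 3 + 6a)(8a - 8 - 9c)
= (54ac - 18a - 36a^2 + 36c - 12 - 24a - 81c^2 + 27c + 54ac)(8a - 8 - 9c)    [distributive law]
= (108ac - 42a - 36a^2 + 63c - 12 - 81c^2)(8a - 8 - 9c)    [combine like terms]
= 864a^2c - 864ac - 972ac^2 - 336a^2 + 336a + 378ac - 288a^3 + 288a^2 + 324a^2c + 504ac - 504c - 567c^2 - 96a + 96 + 108c - 648ac^2 + 648c^2 + 729c^3    [distributive law]
= 1188a^2c + 18ac - 1620ac^2 - 48a^2 + 240a - 288a^3 - 396c + 81c^2 + 96 + 729c^3    [combine like terms]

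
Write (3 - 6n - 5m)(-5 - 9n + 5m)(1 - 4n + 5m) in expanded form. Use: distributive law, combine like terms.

(3 - 6n - 5m)(-5 - 9n + 5m)(1 - 4n + 5m)
= (-15 - 27n + 15m + 30n + 54n^2 - 30mn + 25m + 45mn - 25m^2)(1 - 4n + 5m)    [distributive law]
= (-15 + 3n + 40m + 54n^2 + 15mn - 25m^2)(1 - 4n + 5m)    [combine like terms]
= -15 + 60n - 75m + 3n - 12n^2 + 15mn + 40m - 160mn + 200m^2 + 54n^2 - 216n^3 + 270mn^2 + 15mn - 60mn^2 + 75m^2n - 25m^2 + 100m^2n - 125m^3    [distributive law]
= -15 + 63n - 35m + 42n^2 - 130mn + 175m^2 - 216n^3 + 210mn^2 + 175m^2n - 125m^3    [combine like terms]

-15 + 63n - 35m + 42n^2 - 130mn + 175m^2 - 216n^3 + 210mn^2 + 175m^2n - 125m^3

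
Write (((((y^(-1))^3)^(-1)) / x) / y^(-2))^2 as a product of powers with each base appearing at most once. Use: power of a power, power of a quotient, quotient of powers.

x^(-2)y^10

(((((y^(-1))^3)^(-1)) / x) / y^(-2))^2
= (((((y^(-1))^3)^(-1)) / x)^2) / ((y^(-2))^2)    [power of a quotient]
= (((((y^(-1))^3)^(-1))^2) / (x^2)) / ((y^(-2))^2)    [power of a quotient]
= ((((y^(-1))^3)^(-2)) / (x^2)) / ((y^(-2))^2)    [power of a power]
= (((y^(-1))^(-6)) / (x^2)) / ((y^(-2))^2)    [power of a power]
= (y^6 / (x^2)) / ((y^(-2))^2)    [power of a power]
= (y^6 / x^2) / y^(-4)    [power of a power]
= x^(-2)y^10    [quotient of powers]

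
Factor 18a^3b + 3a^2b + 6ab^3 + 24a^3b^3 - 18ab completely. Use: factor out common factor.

3ab(6a^2 + a + 2b^2 + 8a^2b^2 - 6)

18a^3b + 3a^2b + 6ab^3 + 24a^3b^3 - 18ab
= 3(6a^3b + a^2b + 2ab^3 + 8a^3b^3 - 6ab)    [factor out 3]
= 3ab(6a^2 + a + 2b^2 + 8a^2b^2 - 6)    [factor out ab]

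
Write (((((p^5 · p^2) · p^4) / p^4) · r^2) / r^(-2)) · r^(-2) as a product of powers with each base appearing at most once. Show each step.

(((((p^5 · p^2) · p^4) / p^4) · r^2) / r^(-2)) · r^(-2)
= ((((p^7 · p^4) / p^4) · r^2) / r^(-2)) · r^(-2)    [product of powers]
= (((p^11 / p^4) · r^2) / r^(-2)) · r^(-2)    [product of powers]
= ((p^7 · r^2) / r^(-2)) · r^(-2)    [quotient of powers]
= p^7r^2    [quotient of powers; product of powers]

p^7r^2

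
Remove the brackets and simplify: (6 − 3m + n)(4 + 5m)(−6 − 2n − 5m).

(6 − 3m + n)(4 + 5m)(−6 − 2n − 5m)
= (24 + 30m − 12m − 15m^2 + 4n + 5mn)(−6 − 2n − 5m)    [distributive law]
= (24 + 18m − 15m^2 + 4n + 5mn)(−6 − 2n − 5m)    [combine like terms]
= −144 − 48n − 120m − 108m − 36mn − 90m^2 + 90m^2 + 30m^2n + 75m^3 − 24n − 8n^2 − 20mn − 30mn − 10mn^2 − 25m^2n    [distributive law]
= −144 − 72n − 228m − 86mn + 5m^2n + 75m^3 − 8n^2 − 10mn^2    [combine like terms]

−144 − 72n − 228m − 86mn + 5m^2n + 75m^3 − 8n^2 − 10mn^2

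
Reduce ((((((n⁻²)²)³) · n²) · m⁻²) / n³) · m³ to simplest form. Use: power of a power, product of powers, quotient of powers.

((((((n⁻²)²)³) · n²) · m⁻²) / n³) · m³
= (((((n⁻²)⁶) · n²) · m⁻²) / n³) · m³    [power of a power]
= (((n⁻¹² · n²) · m⁻²) / n³) · m³    [power of a power]
= ((n⁻¹⁰ · m⁻²) / n³) · m³    [product of powers]
= mn⁻¹³    [quotient of powers; product of powers]

mn⁻¹³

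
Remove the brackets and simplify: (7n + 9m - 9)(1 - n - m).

16n - 7n^2 - 16mn + 18m - 9m^2 - 9

(7n + 9m - 9)(1 - n - m)
= 7n - 7n^2 - 7mn + 9m - 9mn - 9m^2 - 9 + 9n + 9m    [distributive law]
= 16n - 7n^2 - 16mn + 18m - 9m^2 - 9    [combine like terms]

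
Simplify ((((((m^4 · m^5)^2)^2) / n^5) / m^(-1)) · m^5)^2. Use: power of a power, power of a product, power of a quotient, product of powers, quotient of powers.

((((((m^4 · m^5)^2)^2) / n^5) / m^(-1)) · m^5)^2
= ((((((m^4 · m^5)^2)^2) / n^5) / m^(-1))^2) · ((m^5)^2)    [power of a product]
= ((((((m^4 · m^5)^2)^2) / n^5)^2) / ((m^(-1))^2)) · ((m^5)^2)    [power of a quotient]
= ((((((m^4 · m^5)^2)^2)^2) / ((n^5)^2)) / ((m^(-1))^2)) · ((m^5)^2)    [power of a quotient]
= (((((m^4 · m^5)^2)^4) / ((n^5)^2)) / ((m^(-1))^2)) · ((m^5)^2)    [power of a power]
= ((((m^4 · m^5)^8) / ((n^5)^2)) / ((m^(-1))^2)) · ((m^5)^2)    [power of a power]
= (((((m^4)^8) · ((m^5)^8)) / ((n^5)^2)) / ((m^(-1))^2)) · ((m^5)^2)    [power of a product]
= (((m^32 · ((m^5)^8)) / ((n^5)^2)) / ((m^(-1))^2)) · ((m^5)^2)    [power of a power]
= (((m^32 · m^40) / ((n^5)^2)) / ((m^(-1))^2)) · ((m^5)^2)    [power of a power]
= ((m^72 / ((n^5)^2)) / ((m^(-1))^2)) · ((m^5)^2)    [product of powers]
= ((m^72 / n^10) / ((m^(-1))^2)) · ((m^5)^2)    [power of a power]
= ((m^72 / n^10) / m^(-2)) · ((m^5)^2)    [power of a power]
= ((m^72 / n^10) / m^(-2)) · m^10    [power of a power]
= m^84n^(-10)    [quotient of powers; product of powers]

m^84n^(-10)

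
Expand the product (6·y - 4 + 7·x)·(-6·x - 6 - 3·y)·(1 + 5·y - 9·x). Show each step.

69·x·y - 123·x·y² + 303·x²·y + 96·y - 138·y² - 90·y³ - 234·x + 120·x² + 24 + 378·x³

(6·y - 4 + 7·x)·(-6·x - 6 - 3·y)·(1 + 5·y - 9·x)
= (-36·x·y - 36·y - 18·y² + 24·x + 24 + 12·y - 42·x² - 42·x - 21·x·y)·(1 + 5·y - 9·x)    [distributive law]
= (-57·x·y - 24·y - 18·y² - 18·x + 24 - 42·x²)·(1 + 5·y - 9·x)    [combine like terms]
= -57·x·y - 285·x·y² + 513·x²·y - 24·y - 120·y² + 216·x·y - 18·y² - 90·y³ + 162·x·y² - 18·x - 90·x·y + 162·x² + 24 + 120·y - 216·x - 42·x² - 210·x²·y + 378·x³    [distributive law]
= 69·x·y - 123·x·y² + 303·x²·y + 96·y - 138·y² - 90·y³ - 234·x + 120·x² + 24 + 378·x³    [combine like terms]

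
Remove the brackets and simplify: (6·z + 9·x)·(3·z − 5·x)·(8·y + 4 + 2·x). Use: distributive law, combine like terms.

(6·z + 9·x)·(3·z − 5·x)·(8·y + 4 + 2·x)
= (18·z^2 − 30·x·z + 27·x·z − 45·x^2)·(8·y + 4 + 2·x)    [distributive law]
= (18·z^2 − 3·x·z − 45·x^2)·(8·y + 4 + 2·x)    [combine like terms]
= 144·y·z^2 + 72·z^2 + 36·x·z^2 − 24·x·y·z − 12·x·z − 6·x^2·z − 360·x^2·y − 180·x^2 − 90·x^3    [distributive law]

144·y·z^2 + 72·z^2 + 36·x·z^2 − 24·x·y·z − 12·x·z − 6·x^2·z − 360·x^2·y − 180·x^2 − 90·x^3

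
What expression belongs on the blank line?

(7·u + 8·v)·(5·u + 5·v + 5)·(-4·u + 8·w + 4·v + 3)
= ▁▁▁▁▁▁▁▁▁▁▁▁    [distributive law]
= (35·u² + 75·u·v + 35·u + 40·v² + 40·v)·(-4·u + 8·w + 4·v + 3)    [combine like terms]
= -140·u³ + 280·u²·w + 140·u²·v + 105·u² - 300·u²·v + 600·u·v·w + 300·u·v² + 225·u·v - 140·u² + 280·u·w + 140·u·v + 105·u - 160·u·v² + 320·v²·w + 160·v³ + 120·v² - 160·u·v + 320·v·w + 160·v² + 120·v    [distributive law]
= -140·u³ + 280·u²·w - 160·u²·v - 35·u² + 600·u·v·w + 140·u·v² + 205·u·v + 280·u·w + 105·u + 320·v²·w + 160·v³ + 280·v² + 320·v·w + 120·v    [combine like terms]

Applying distributive law to the line above:

(35·u² + 35·u·v + 35·u + 40·u·v + 40·v² + 40·v)·(-4·u + 8·w + 4·v + 3)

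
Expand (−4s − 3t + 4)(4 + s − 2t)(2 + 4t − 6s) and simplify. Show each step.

−120s + 82st + 64s² − 46s²t + 24s³ − 16st² + 24t − 68t² + 24t³ + 32

(−4s − 3t + 4)(4 + s − 2t)(2 + 4t − 6s)
= (−16s − 4s² + 8st − 12t − 3st + 6t² + 16 + 4s − 8t)(2 + 4t − 6s)    [distributive law]
= (−12s − 4s² + 5st − 20t + 6t² + 16)(2 + 4t − 6s)    [combine like terms]
= −24s − 48st + 72s² − 8s² − 16s²t + 24s³ + 10st + 20st² − 30s²t − 40t − 80t² + 120st + 12t² + 24t³ − 36st² + 32 + 64t − 96s    [distributive law]
= −120s + 82st + 64s² − 46s²t + 24s³ − 16st² + 24t − 68t² + 24t³ + 32    [combine like terms]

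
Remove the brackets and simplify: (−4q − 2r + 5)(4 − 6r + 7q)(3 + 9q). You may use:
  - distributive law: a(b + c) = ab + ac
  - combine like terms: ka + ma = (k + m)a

(−4q − 2r + 5)(4 − 6r + 7q)(3 + 9q)
= (−16q + 24qr − 28q^2 − 8r + 12r^2 − 14qr + 20 − 30r + 35q)(3 + 9q)    [distributive law]
= (19q + 10qr − 28q^2 − 38r + 12r^2 + 20)(3 + 9q)    [combine like terms]
= 57q + 171q^2 + 30qr + 90q^2r − 84q^2 − 252q^3 − 114r − 342qr + 36r^2 + 108qr^2 + 60 + 180q    [distributive law]
= 237q + 87q^2 − 312qr + 90q^2r − 252q^3 − 114r + 36r^2 + 108qr^2 + 60    [combine like terms]

237q + 87q^2 − 312qr + 90q^2r − 252q^3 − 114r + 36r^2 + 108qr^2 + 60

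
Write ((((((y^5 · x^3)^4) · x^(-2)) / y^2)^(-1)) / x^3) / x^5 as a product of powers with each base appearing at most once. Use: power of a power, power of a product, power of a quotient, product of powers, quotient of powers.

((((((y^5 · x^3)^4) · x^(-2)) / y^2)^(-1)) / x^3) / x^5
= ((((((y^5 · x^3)^4) · x^(-2))^(-1)) / ((y^2)^(-1))) / x^3) / x^5    [power of a quotient]
= ((((((y^5 · x^3)^4)^(-1)) · ((x^(-2))^(-1))) / ((y^2)^(-1))) / x^3) / x^5    [power of a product]
= (((((y^5 · x^3)^(-4)) · ((x^(-2))^(-1))) / ((y^2)^(-1))) / x^3) / x^5    [power of a power]
= ((((((y^5)^(-4)) · ((x^3)^(-4))) · ((x^(-2))^(-1))) / ((y^2)^(-1))) / x^3) / x^5    [power of a product]
= ((((y^(-20) · ((x^3)^(-4))) · ((x^(-2))^(-1))) / ((y^2)^(-1))) / x^3) / x^5    [power of a power]
= ((((y^(-20) · x^(-12)) · ((x^(-2))^(-1))) / ((y^2)^(-1))) / x^3) / x^5    [power of a power]
= ((((y^(-20) · x^(-12)) · x^2) / ((y^2)^(-1))) / x^3) / x^5    [power of a power]
= ((((y^(-20) · x^(-12)) · x^2) / y^(-2)) / x^3) / x^5    [power of a power]
= x^(-18)y^(-18)    [quotient of powers; product of powers]

x^(-18)y^(-18)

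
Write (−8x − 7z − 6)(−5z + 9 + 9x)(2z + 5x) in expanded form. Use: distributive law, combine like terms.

(−8x − 7z − 6)(−5z + 9 + 9x)(2z + 5x)
= (40xz − 72x − 72x² + 35z² − 63z − 63xz + 30z − 54 − 54x)(2z + 5x)    [distributive law]
= (−23xz − 126x − 72x² + 35z² − 33z − 54)(2z + 5x)    [combine like terms]
= −46xz² − 115x²z − 252xz − 630x² − 144x²z − 360x³ + 70z³ + 175xz² − 66z² − 165xz − 108z − 270x    [distributive law]
= 129xz² − 259x²z − 417xz − 630x² − 360x³ + 70z³ − 66z² − 108z − 270x    [combine like terms]

129xz² − 259x²z − 417xz − 630x² − 360x³ + 70z³ − 66z² − 108z − 270x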